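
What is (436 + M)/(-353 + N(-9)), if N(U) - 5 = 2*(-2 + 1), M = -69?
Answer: -367/350 ≈ -1.0486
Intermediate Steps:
N(U) = 3 (N(U) = 5 + 2*(-2 + 1) = 5 + 2*(-1) = 5 - 2 = 3)
(436 + M)/(-353 + N(-9)) = (436 - 69)/(-353 + 3) = 367/(-350) = 367*(-1/350) = -367/350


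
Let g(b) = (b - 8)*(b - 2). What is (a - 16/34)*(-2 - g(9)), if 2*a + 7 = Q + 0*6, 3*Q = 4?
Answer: 1011/34 ≈ 29.735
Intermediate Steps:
Q = 4/3 (Q = (1/3)*4 = 4/3 ≈ 1.3333)
a = -17/6 (a = -7/2 + (4/3 + 0*6)/2 = -7/2 + (4/3 + 0)/2 = -7/2 + (1/2)*(4/3) = -7/2 + 2/3 = -17/6 ≈ -2.8333)
g(b) = (-8 + b)*(-2 + b)
(a - 16/34)*(-2 - g(9)) = (-17/6 - 16/34)*(-2 - (16 + 9**2 - 10*9)) = (-17/6 - 16*1/34)*(-2 - (16 + 81 - 90)) = (-17/6 - 8/17)*(-2 - 1*7) = -337*(-2 - 7)/102 = -337/102*(-9) = 1011/34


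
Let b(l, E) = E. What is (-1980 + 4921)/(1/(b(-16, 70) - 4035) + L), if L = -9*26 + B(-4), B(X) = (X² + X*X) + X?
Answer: -11661065/816791 ≈ -14.277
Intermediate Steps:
B(X) = X + 2*X² (B(X) = (X² + X²) + X = 2*X² + X = X + 2*X²)
L = -206 (L = -9*26 - 4*(1 + 2*(-4)) = -234 - 4*(1 - 8) = -234 - 4*(-7) = -234 + 28 = -206)
(-1980 + 4921)/(1/(b(-16, 70) - 4035) + L) = (-1980 + 4921)/(1/(70 - 4035) - 206) = 2941/(1/(-3965) - 206) = 2941/(-1/3965 - 206) = 2941/(-816791/3965) = 2941*(-3965/816791) = -11661065/816791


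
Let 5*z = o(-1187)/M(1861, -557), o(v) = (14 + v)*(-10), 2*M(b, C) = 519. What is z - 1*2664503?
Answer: -460957455/173 ≈ -2.6645e+6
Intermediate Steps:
M(b, C) = 519/2 (M(b, C) = (1/2)*519 = 519/2)
o(v) = -140 - 10*v
z = 1564/173 (z = ((-140 - 10*(-1187))/(519/2))/5 = ((-140 + 11870)*(2/519))/5 = (11730*(2/519))/5 = (1/5)*(7820/173) = 1564/173 ≈ 9.0405)
z - 1*2664503 = 1564/173 - 1*2664503 = 1564/173 - 2664503 = -460957455/173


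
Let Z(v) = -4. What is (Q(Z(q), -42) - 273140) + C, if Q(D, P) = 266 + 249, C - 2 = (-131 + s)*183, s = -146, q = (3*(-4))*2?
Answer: -323314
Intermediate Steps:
q = -24 (q = -12*2 = -24)
C = -50689 (C = 2 + (-131 - 146)*183 = 2 - 277*183 = 2 - 50691 = -50689)
Q(D, P) = 515
(Q(Z(q), -42) - 273140) + C = (515 - 273140) - 50689 = -272625 - 50689 = -323314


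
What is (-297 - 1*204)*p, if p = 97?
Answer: -48597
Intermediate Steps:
(-297 - 1*204)*p = (-297 - 1*204)*97 = (-297 - 204)*97 = -501*97 = -48597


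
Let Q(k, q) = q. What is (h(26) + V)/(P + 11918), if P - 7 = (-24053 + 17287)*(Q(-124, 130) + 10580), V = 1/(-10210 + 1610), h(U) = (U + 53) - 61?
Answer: -154799/623086641000 ≈ -2.4844e-7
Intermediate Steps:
h(U) = -8 + U (h(U) = (53 + U) - 61 = -8 + U)
V = -1/8600 (V = 1/(-8600) = -1/8600 ≈ -0.00011628)
P = -72463853 (P = 7 + (-24053 + 17287)*(130 + 10580) = 7 - 6766*10710 = 7 - 72463860 = -72463853)
(h(26) + V)/(P + 11918) = ((-8 + 26) - 1/8600)/(-72463853 + 11918) = (18 - 1/8600)/(-72451935) = (154799/8600)*(-1/72451935) = -154799/623086641000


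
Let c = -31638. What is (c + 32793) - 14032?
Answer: -12877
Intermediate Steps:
(c + 32793) - 14032 = (-31638 + 32793) - 14032 = 1155 - 14032 = -12877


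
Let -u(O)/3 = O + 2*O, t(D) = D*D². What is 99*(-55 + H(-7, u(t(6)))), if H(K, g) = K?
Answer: -6138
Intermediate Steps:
t(D) = D³
u(O) = -9*O (u(O) = -3*(O + 2*O) = -9*O)
99*(-55 + H(-7, u(t(6)))) = 99*(-55 - 7) = 99*(-62) = -6138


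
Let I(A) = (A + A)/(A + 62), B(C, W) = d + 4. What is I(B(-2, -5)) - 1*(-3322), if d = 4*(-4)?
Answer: 83038/25 ≈ 3321.5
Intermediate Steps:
d = -16
B(C, W) = -12 (B(C, W) = -16 + 4 = -12)
I(A) = 2*A/(62 + A) (I(A) = (2*A)/(62 + A) = 2*A/(62 + A))
I(B(-2, -5)) - 1*(-3322) = 2*(-12)/(62 - 12) - 1*(-3322) = 2*(-12)/50 + 3322 = 2*(-12)*(1/50) + 3322 = -12/25 + 3322 = 83038/25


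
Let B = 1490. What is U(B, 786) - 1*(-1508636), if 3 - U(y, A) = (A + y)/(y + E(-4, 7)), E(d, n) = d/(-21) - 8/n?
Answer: 23587546867/15635 ≈ 1.5086e+6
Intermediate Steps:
E(d, n) = -8/n - d/21 (E(d, n) = d*(-1/21) - 8/n = -d/21 - 8/n = -8/n - d/21)
U(y, A) = 3 - (A + y)/(-20/21 + y) (U(y, A) = 3 - (A + y)/(y + (-8/7 - 1/21*(-4))) = 3 - (A + y)/(y + (-8*⅐ + 4/21)) = 3 - (A + y)/(y + (-8/7 + 4/21)) = 3 - (A + y)/(y - 20/21) = 3 - (A + y)/(-20/21 + y))
U(B, 786) - 1*(-1508636) = 3*(-20 - 7*786 + 14*1490)/(-20 + 21*1490) - 1*(-1508636) = 3*(-20 - 5502 + 20860)/(-20 + 31290) + 1508636 = 3*15338/31270 + 1508636 = 3*(1/31270)*15338 + 1508636 = 23007/15635 + 1508636 = 23587546867/15635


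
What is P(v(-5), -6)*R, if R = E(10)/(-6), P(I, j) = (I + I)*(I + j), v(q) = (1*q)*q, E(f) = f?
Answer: -4750/3 ≈ -1583.3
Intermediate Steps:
v(q) = q² (v(q) = q*q = q²)
P(I, j) = 2*I*(I + j) (P(I, j) = (2*I)*(I + j) = 2*I*(I + j))
R = -5/3 (R = 10/(-6) = 10*(-⅙) = -5/3 ≈ -1.6667)
P(v(-5), -6)*R = (2*(-5)²*((-5)² - 6))*(-5/3) = (2*25*(25 - 6))*(-5/3) = (2*25*19)*(-5/3) = 950*(-5/3) = -4750/3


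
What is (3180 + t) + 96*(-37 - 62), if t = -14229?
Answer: -20553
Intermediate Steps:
(3180 + t) + 96*(-37 - 62) = (3180 - 14229) + 96*(-37 - 62) = -11049 + 96*(-99) = -11049 - 9504 = -20553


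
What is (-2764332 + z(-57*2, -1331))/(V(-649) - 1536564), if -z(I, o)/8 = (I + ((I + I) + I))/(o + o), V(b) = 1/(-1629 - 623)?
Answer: 8285846016432/4605715373699 ≈ 1.7990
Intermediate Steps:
V(b) = -1/2252 (V(b) = 1/(-2252) = -1/2252)
z(I, o) = -16*I/o (z(I, o) = -8*(I + ((I + I) + I))/(o + o) = -8*(I + (2*I + I))/(2*o) = -8*(I + 3*I)*1/(2*o) = -8*4*I*1/(2*o) = -16*I/o)
(-2764332 + z(-57*2, -1331))/(V(-649) - 1536564) = (-2764332 - 16*(-57*2)/(-1331))/(-1/2252 - 1536564) = (-2764332 - 16*(-114)*(-1/1331))/(-3460342129/2252) = (-2764332 - 1824/1331)*(-2252/3460342129) = -3679327716/1331*(-2252/3460342129) = 8285846016432/4605715373699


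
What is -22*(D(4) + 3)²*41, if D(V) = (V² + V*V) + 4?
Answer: -1371942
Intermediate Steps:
D(V) = 4 + 2*V² (D(V) = (V² + V²) + 4 = 2*V² + 4 = 4 + 2*V²)
-22*(D(4) + 3)²*41 = -22*((4 + 2*4²) + 3)²*41 = -22*((4 + 2*16) + 3)²*41 = -22*((4 + 32) + 3)²*41 = -22*(36 + 3)²*41 = -22*39²*41 = -22*1521*41 = -33462*41 = -1371942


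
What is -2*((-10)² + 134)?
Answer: -468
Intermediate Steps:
-2*((-10)² + 134) = -2*(100 + 134) = -2*234 = -468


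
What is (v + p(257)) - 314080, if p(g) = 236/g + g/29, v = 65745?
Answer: -1850767862/7453 ≈ -2.4833e+5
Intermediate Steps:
p(g) = 236/g + g/29 (p(g) = 236/g + g*(1/29) = 236/g + g/29)
(v + p(257)) - 314080 = (65745 + (236/257 + (1/29)*257)) - 314080 = (65745 + (236*(1/257) + 257/29)) - 314080 = (65745 + (236/257 + 257/29)) - 314080 = (65745 + 72893/7453) - 314080 = 490070378/7453 - 314080 = -1850767862/7453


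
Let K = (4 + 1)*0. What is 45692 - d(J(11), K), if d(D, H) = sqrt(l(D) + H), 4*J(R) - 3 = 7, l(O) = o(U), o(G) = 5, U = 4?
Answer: 45692 - sqrt(5) ≈ 45690.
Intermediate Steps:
K = 0 (K = 5*0 = 0)
l(O) = 5
J(R) = 5/2 (J(R) = 3/4 + (1/4)*7 = 3/4 + 7/4 = 5/2)
d(D, H) = sqrt(5 + H)
45692 - d(J(11), K) = 45692 - sqrt(5 + 0) = 45692 - sqrt(5)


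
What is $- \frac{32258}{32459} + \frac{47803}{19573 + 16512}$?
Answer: $\frac{55372521}{167326145} \approx 0.33093$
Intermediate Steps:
$- \frac{32258}{32459} + \frac{47803}{19573 + 16512} = \left(-32258\right) \frac{1}{32459} + \frac{47803}{36085} = - \frac{32258}{32459} + 47803 \cdot \frac{1}{36085} = - \frac{32258}{32459} + \frac{6829}{5155} = \frac{55372521}{167326145}$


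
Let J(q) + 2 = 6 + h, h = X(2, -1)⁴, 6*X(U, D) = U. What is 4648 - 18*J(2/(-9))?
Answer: 41182/9 ≈ 4575.8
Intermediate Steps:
X(U, D) = U/6
h = 1/81 (h = ((⅙)*2)⁴ = (⅓)⁴ = 1/81 ≈ 0.012346)
J(q) = 325/81 (J(q) = -2 + (6 + 1/81) = -2 + 487/81 = 325/81)
4648 - 18*J(2/(-9)) = 4648 - 18*325/81 = 4648 - 1*650/9 = 4648 - 650/9 = 41182/9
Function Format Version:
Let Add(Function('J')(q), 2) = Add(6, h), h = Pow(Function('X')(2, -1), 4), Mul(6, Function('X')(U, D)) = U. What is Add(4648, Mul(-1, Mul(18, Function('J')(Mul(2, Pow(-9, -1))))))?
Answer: Rational(41182, 9) ≈ 4575.8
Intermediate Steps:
Function('X')(U, D) = Mul(Rational(1, 6), U)
h = Rational(1, 81) (h = Pow(Mul(Rational(1, 6), 2), 4) = Pow(Rational(1, 3), 4) = Rational(1, 81) ≈ 0.012346)
Function('J')(q) = Rational(325, 81) (Function('J')(q) = Add(-2, Add(6, Rational(1, 81))) = Add(-2, Rational(487, 81)) = Rational(325, 81))
Add(4648, Mul(-1, Mul(18, Function('J')(Mul(2, Pow(-9, -1)))))) = Add(4648, Mul(-1, Mul(18, Rational(325, 81)))) = Add(4648, Mul(-1, Rational(650, 9))) = Add(4648, Rational(-650, 9)) = Rational(41182, 9)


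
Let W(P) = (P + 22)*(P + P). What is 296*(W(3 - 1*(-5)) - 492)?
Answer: -3552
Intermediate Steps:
W(P) = 2*P*(22 + P) (W(P) = (22 + P)*(2*P) = 2*P*(22 + P))
296*(W(3 - 1*(-5)) - 492) = 296*(2*(3 - 1*(-5))*(22 + (3 - 1*(-5))) - 492) = 296*(2*(3 + 5)*(22 + (3 + 5)) - 492) = 296*(2*8*(22 + 8) - 492) = 296*(2*8*30 - 492) = 296*(480 - 492) = 296*(-12) = -3552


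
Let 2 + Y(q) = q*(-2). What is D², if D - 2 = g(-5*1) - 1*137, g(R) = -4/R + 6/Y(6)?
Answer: 22202944/1225 ≈ 18125.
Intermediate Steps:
Y(q) = -2 - 2*q (Y(q) = -2 + q*(-2) = -2 - 2*q)
g(R) = -3/7 - 4/R (g(R) = -4/R + 6/(-2 - 2*6) = -4/R + 6/(-2 - 12) = -4/R + 6/(-14) = -4/R + 6*(-1/14) = -4/R - 3/7 = -3/7 - 4/R)
D = -4712/35 (D = 2 + ((-3/7 - 4/((-5*1))) - 1*137) = 2 + ((-3/7 - 4/(-5)) - 137) = 2 + ((-3/7 - 4*(-⅕)) - 137) = 2 + ((-3/7 + ⅘) - 137) = 2 + (13/35 - 137) = 2 - 4782/35 = -4712/35 ≈ -134.63)
D² = (-4712/35)² = 22202944/1225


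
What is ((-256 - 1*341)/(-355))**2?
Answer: 356409/126025 ≈ 2.8281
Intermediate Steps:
((-256 - 1*341)/(-355))**2 = ((-256 - 341)*(-1/355))**2 = (-597*(-1/355))**2 = (597/355)**2 = 356409/126025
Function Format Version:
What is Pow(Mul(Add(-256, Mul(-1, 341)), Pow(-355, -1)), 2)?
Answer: Rational(356409, 126025) ≈ 2.8281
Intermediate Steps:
Pow(Mul(Add(-256, Mul(-1, 341)), Pow(-355, -1)), 2) = Pow(Mul(Add(-256, -341), Rational(-1, 355)), 2) = Pow(Mul(-597, Rational(-1, 355)), 2) = Pow(Rational(597, 355), 2) = Rational(356409, 126025)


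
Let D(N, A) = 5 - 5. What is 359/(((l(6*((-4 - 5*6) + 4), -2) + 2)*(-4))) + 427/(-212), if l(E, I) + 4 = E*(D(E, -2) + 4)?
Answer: -289267/153064 ≈ -1.8898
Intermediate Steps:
D(N, A) = 0
l(E, I) = -4 + 4*E (l(E, I) = -4 + E*(0 + 4) = -4 + E*4 = -4 + 4*E)
359/(((l(6*((-4 - 5*6) + 4), -2) + 2)*(-4))) + 427/(-212) = 359/((((-4 + 4*(6*((-4 - 5*6) + 4))) + 2)*(-4))) + 427/(-212) = 359/((((-4 + 4*(6*((-4 - 30) + 4))) + 2)*(-4))) + 427*(-1/212) = 359/((((-4 + 4*(6*(-34 + 4))) + 2)*(-4))) - 427/212 = 359/((((-4 + 4*(6*(-30))) + 2)*(-4))) - 427/212 = 359/((((-4 + 4*(-180)) + 2)*(-4))) - 427/212 = 359/((((-4 - 720) + 2)*(-4))) - 427/212 = 359/(((-724 + 2)*(-4))) - 427/212 = 359/((-722*(-4))) - 427/212 = 359/2888 - 427/212 = -289267/153064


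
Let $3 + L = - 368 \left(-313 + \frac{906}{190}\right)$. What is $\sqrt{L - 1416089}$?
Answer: $\frac{2 i \sqrt{2939132895}}{95} \approx 1141.3 i$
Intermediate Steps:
$L = \frac{10775491}{95}$ ($L = -3 - 368 \left(-313 + \frac{906}{190}\right) = -3 - 368 \left(-313 + 906 \cdot \frac{1}{190}\right) = -3 - 368 \left(-313 + \frac{453}{95}\right) = -3 - - \frac{10775776}{95} = -3 + \frac{10775776}{95} = \frac{10775491}{95} \approx 1.1343 \cdot 10^{5}$)
$\sqrt{L - 1416089} = \sqrt{\frac{10775491}{95} - 1416089} = \sqrt{- \frac{123752964}{95}} = \frac{2 i \sqrt{2939132895}}{95}$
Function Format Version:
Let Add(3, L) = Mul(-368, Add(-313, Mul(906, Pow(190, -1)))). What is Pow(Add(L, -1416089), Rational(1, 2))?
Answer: Mul(Rational(2, 95), I, Pow(2939132895, Rational(1, 2))) ≈ Mul(1141.3, I)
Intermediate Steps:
L = Rational(10775491, 95) (L = Add(-3, Mul(-368, Add(-313, Mul(906, Pow(190, -1))))) = Add(-3, Mul(-368, Add(-313, Mul(906, Rational(1, 190))))) = Add(-3, Mul(-368, Add(-313, Rational(453, 95)))) = Add(-3, Mul(-368, Rational(-29282, 95))) = Add(-3, Rational(10775776, 95)) = Rational(10775491, 95) ≈ 1.1343e+5)
Pow(Add(L, -1416089), Rational(1, 2)) = Pow(Add(Rational(10775491, 95), -1416089), Rational(1, 2)) = Pow(Rational(-123752964, 95), Rational(1, 2)) = Mul(Rational(2, 95), I, Pow(2939132895, Rational(1, 2)))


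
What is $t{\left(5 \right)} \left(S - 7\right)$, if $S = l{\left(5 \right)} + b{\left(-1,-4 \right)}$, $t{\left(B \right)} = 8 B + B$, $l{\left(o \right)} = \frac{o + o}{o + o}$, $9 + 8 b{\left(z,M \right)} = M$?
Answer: $- \frac{2745}{8} \approx -343.13$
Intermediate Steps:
$b{\left(z,M \right)} = - \frac{9}{8} + \frac{M}{8}$
$l{\left(o \right)} = 1$ ($l{\left(o \right)} = \frac{2 o}{2 o} = 2 o \frac{1}{2 o} = 1$)
$t{\left(B \right)} = 9 B$
$S = - \frac{5}{8}$ ($S = 1 + \left(- \frac{9}{8} + \frac{1}{8} \left(-4\right)\right) = 1 - \frac{13}{8} = - \frac{5}{8} \approx -0.625$)
$t{\left(5 \right)} \left(S - 7\right) = 9 \cdot 5 \left(- \frac{5}{8} - 7\right) = 45 \left(- \frac{61}{8}\right) = - \frac{2745}{8}$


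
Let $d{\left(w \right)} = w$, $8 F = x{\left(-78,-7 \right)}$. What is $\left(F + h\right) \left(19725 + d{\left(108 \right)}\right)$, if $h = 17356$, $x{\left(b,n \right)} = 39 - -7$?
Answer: $\frac{1377342351}{4} \approx 3.4434 \cdot 10^{8}$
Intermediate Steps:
$x{\left(b,n \right)} = 46$ ($x{\left(b,n \right)} = 39 + 7 = 46$)
$F = \frac{23}{4}$ ($F = \frac{1}{8} \cdot 46 = \frac{23}{4} \approx 5.75$)
$\left(F + h\right) \left(19725 + d{\left(108 \right)}\right) = \left(\frac{23}{4} + 17356\right) \left(19725 + 108\right) = \frac{69447}{4} \cdot 19833 = \frac{1377342351}{4}$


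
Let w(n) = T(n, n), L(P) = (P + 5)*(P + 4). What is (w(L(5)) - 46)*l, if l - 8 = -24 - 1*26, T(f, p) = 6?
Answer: 1680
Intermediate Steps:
L(P) = (4 + P)*(5 + P) (L(P) = (5 + P)*(4 + P) = (4 + P)*(5 + P))
w(n) = 6
l = -42 (l = 8 + (-24 - 1*26) = 8 + (-24 - 26) = 8 - 50 = -42)
(w(L(5)) - 46)*l = (6 - 46)*(-42) = -40*(-42) = 1680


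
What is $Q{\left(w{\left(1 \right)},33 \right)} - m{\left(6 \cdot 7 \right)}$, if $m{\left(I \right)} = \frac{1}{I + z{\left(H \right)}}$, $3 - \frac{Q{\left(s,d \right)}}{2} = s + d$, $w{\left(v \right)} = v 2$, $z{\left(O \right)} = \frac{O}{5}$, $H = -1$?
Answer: $- \frac{13381}{209} \approx -64.024$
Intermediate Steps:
$z{\left(O \right)} = \frac{O}{5}$ ($z{\left(O \right)} = O \frac{1}{5} = \frac{O}{5}$)
$w{\left(v \right)} = 2 v$
$Q{\left(s,d \right)} = 6 - 2 d - 2 s$ ($Q{\left(s,d \right)} = 6 - 2 \left(s + d\right) = 6 - 2 \left(d + s\right) = 6 - \left(2 d + 2 s\right) = 6 - 2 d - 2 s$)
$m{\left(I \right)} = \frac{1}{- \frac{1}{5} + I}$ ($m{\left(I \right)} = \frac{1}{I + \frac{1}{5} \left(-1\right)} = \frac{1}{I - \frac{1}{5}} = \frac{1}{- \frac{1}{5} + I}$)
$Q{\left(w{\left(1 \right)},33 \right)} - m{\left(6 \cdot 7 \right)} = \left(6 - 66 - 2 \cdot 2 \cdot 1\right) - \frac{5}{-1 + 5 \cdot 6 \cdot 7} = \left(6 - 66 - 4\right) - \frac{5}{-1 + 5 \cdot 42} = \left(6 - 66 - 4\right) - \frac{5}{-1 + 210} = -64 - \frac{5}{209} = - \frac{13381}{209}$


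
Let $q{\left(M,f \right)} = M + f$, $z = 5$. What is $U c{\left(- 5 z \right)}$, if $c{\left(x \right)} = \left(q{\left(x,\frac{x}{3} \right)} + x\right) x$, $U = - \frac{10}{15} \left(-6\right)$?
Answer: $\frac{17500}{3} \approx 5833.3$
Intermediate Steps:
$U = 4$ ($U = \left(-10\right) \frac{1}{15} \left(-6\right) = \left(- \frac{2}{3}\right) \left(-6\right) = 4$)
$c{\left(x \right)} = \frac{7 x^{2}}{3}$ ($c{\left(x \right)} = \left(\left(x + \frac{x}{3}\right) + x\right) x = \left(\frac{4 x}{3} + x\right) x = \frac{7 x}{3} x = \frac{7 x^{2}}{3}$)
$U c{\left(- 5 z \right)} = 4 \frac{7 \left(\left(-5\right) 5\right)^{2}}{3} = 4 \frac{7 \left(-25\right)^{2}}{3} = 4 \cdot \frac{7}{3} \cdot 625 = 4 \cdot \frac{4375}{3} = \frac{17500}{3}$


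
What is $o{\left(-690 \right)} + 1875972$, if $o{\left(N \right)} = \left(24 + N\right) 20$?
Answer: $1862652$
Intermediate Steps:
$o{\left(N \right)} = 480 + 20 N$
$o{\left(-690 \right)} + 1875972 = \left(480 + 20 \left(-690\right)\right) + 1875972 = \left(480 - 13800\right) + 1875972 = -13320 + 1875972 = 1862652$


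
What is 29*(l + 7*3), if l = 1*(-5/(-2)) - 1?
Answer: 1305/2 ≈ 652.50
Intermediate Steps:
l = 3/2 (l = 1*(-5*(-½)) - 1 = 1*(5/2) - 1 = 5/2 - 1 = 3/2 ≈ 1.5000)
29*(l + 7*3) = 29*(3/2 + 7*3) = 29*(3/2 + 21) = 29*(45/2) = 1305/2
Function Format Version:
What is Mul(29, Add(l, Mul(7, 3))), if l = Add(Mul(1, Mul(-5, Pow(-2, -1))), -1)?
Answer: Rational(1305, 2) ≈ 652.50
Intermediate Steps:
l = Rational(3, 2) (l = Add(Mul(1, Mul(-5, Rational(-1, 2))), -1) = Add(Mul(1, Rational(5, 2)), -1) = Add(Rational(5, 2), -1) = Rational(3, 2) ≈ 1.5000)
Mul(29, Add(l, Mul(7, 3))) = Mul(29, Add(Rational(3, 2), Mul(7, 3))) = Mul(29, Add(Rational(3, 2), 21)) = Mul(29, Rational(45, 2)) = Rational(1305, 2)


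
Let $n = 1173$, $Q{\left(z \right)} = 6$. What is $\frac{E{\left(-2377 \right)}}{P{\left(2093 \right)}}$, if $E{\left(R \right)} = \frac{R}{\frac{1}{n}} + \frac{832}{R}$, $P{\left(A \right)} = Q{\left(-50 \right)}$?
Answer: $- \frac{6627602149}{14262} \approx -4.647 \cdot 10^{5}$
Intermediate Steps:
$P{\left(A \right)} = 6$
$E{\left(R \right)} = \frac{832}{R} + 1173 R$ ($E{\left(R \right)} = \frac{R}{\frac{1}{1173}} + \frac{832}{R} = R \frac{1}{\frac{1}{1173}} + \frac{832}{R} = R 1173 + \frac{832}{R} = 1173 R + \frac{832}{R} = \frac{832}{R} + 1173 R$)
$\frac{E{\left(-2377 \right)}}{P{\left(2093 \right)}} = \frac{\frac{832}{-2377} + 1173 \left(-2377\right)}{6} = \left(832 \left(- \frac{1}{2377}\right) - 2788221\right) \frac{1}{6} = \left(- \frac{832}{2377} - 2788221\right) \frac{1}{6} = \left(- \frac{6627602149}{2377}\right) \frac{1}{6} = - \frac{6627602149}{14262}$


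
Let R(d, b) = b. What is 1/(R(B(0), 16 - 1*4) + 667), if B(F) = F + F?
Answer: 1/679 ≈ 0.0014728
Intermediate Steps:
B(F) = 2*F
1/(R(B(0), 16 - 1*4) + 667) = 1/((16 - 1*4) + 667) = 1/((16 - 4) + 667) = 1/(12 + 667) = 1/679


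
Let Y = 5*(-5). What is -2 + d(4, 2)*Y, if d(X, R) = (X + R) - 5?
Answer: -27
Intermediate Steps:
d(X, R) = -5 + R + X (d(X, R) = (R + X) - 5 = -5 + R + X)
Y = -25
-2 + d(4, 2)*Y = -2 + (-5 + 2 + 4)*(-25) = -2 + 1*(-25) = -2 - 25 = -27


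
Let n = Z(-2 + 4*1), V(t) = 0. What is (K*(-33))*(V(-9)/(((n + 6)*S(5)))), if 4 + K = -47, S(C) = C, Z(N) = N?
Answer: 0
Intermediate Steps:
K = -51 (K = -4 - 47 = -51)
n = 2 (n = -2 + 4*1 = -2 + 4 = 2)
(K*(-33))*(V(-9)/(((n + 6)*S(5)))) = (-51*(-33))*(0/(((2 + 6)*5))) = 1683*(0/((8*5))) = 1683*(0/40) = 1683*(0*(1/40)) = 1683*0 = 0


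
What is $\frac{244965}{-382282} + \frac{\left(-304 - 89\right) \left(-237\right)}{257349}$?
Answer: $- \frac{9145123341}{32793296806} \approx -0.27887$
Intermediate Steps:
$\frac{244965}{-382282} + \frac{\left(-304 - 89\right) \left(-237\right)}{257349} = 244965 \left(- \frac{1}{382282}\right) + \left(-393\right) \left(-237\right) \frac{1}{257349} = - \frac{244965}{382282} + 93141 \cdot \frac{1}{257349} = - \frac{244965}{382282} + \frac{31047}{85783} = - \frac{9145123341}{32793296806}$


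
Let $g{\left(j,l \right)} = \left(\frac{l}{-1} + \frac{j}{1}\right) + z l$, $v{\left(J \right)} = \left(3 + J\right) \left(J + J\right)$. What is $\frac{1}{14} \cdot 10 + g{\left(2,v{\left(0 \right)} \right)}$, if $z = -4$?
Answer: $\frac{19}{7} \approx 2.7143$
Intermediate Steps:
$v{\left(J \right)} = 2 J \left(3 + J\right)$ ($v{\left(J \right)} = \left(3 + J\right) 2 J = 2 J \left(3 + J\right)$)
$g{\left(j,l \right)} = j - 5 l$ ($g{\left(j,l \right)} = \left(\frac{l}{-1} + \frac{j}{1}\right) - 4 l = \left(l \left(-1\right) + j 1\right) - 4 l = \left(- l + j\right) - 4 l = \left(j - l\right) - 4 l = j - 5 l$)
$\frac{1}{14} \cdot 10 + g{\left(2,v{\left(0 \right)} \right)} = \frac{1}{14} \cdot 10 + \left(2 - 5 \cdot 2 \cdot 0 \left(3 + 0\right)\right) = \frac{1}{14} \cdot 10 + \left(2 - 5 \cdot 2 \cdot 0 \cdot 3\right) = \frac{5}{7} + \left(2 - 0\right) = \frac{5}{7} + \left(2 + 0\right) = \frac{5}{7} + 2 = \frac{19}{7}$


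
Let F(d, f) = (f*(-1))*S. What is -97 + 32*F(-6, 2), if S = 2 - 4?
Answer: 31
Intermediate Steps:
S = -2
F(d, f) = 2*f (F(d, f) = (f*(-1))*(-2) = -f*(-2) = 2*f)
-97 + 32*F(-6, 2) = -97 + 32*(2*2) = -97 + 32*4 = -97 + 128 = 31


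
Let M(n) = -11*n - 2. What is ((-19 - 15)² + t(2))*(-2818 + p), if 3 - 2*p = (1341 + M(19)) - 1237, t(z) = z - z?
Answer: -3194028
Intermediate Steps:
t(z) = 0
M(n) = -2 - 11*n
p = 55 (p = 3/2 - ((1341 + (-2 - 11*19)) - 1237)/2 = 3/2 - ((1341 + (-2 - 209)) - 1237)/2 = 3/2 - ((1341 - 211) - 1237)/2 = 3/2 - (1130 - 1237)/2 = 3/2 - ½*(-107) = 3/2 + 107/2 = 55)
((-19 - 15)² + t(2))*(-2818 + p) = ((-19 - 15)² + 0)*(-2818 + 55) = ((-34)² + 0)*(-2763) = (1156 + 0)*(-2763) = 1156*(-2763) = -3194028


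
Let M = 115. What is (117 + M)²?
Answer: 53824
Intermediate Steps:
(117 + M)² = (117 + 115)² = 232² = 53824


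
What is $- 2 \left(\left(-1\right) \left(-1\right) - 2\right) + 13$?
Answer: $15$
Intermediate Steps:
$- 2 \left(\left(-1\right) \left(-1\right) - 2\right) + 13 = - 2 \left(1 - 2\right) + 13 = \left(-2\right) \left(-1\right) + 13 = 2 + 13 = 15$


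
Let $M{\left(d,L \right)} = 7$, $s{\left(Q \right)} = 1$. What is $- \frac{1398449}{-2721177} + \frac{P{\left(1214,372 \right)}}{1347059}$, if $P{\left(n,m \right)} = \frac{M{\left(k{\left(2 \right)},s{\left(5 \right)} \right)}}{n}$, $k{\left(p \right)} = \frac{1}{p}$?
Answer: $\frac{326703585599759}{635717337955686} \approx 0.51391$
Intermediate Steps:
$P{\left(n,m \right)} = \frac{7}{n}$
$- \frac{1398449}{-2721177} + \frac{P{\left(1214,372 \right)}}{1347059} = - \frac{1398449}{-2721177} + \frac{7 \cdot \frac{1}{1214}}{1347059} = \left(-1398449\right) \left(- \frac{1}{2721177}\right) + 7 \cdot \frac{1}{1214} \cdot \frac{1}{1347059} = \frac{1398449}{2721177} + \frac{7}{1214} \cdot \frac{1}{1347059} = \frac{1398449}{2721177} + \frac{1}{233618518} = \frac{326703585599759}{635717337955686}$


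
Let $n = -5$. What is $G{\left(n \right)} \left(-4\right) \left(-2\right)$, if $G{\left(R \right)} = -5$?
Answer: $-40$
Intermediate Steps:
$G{\left(n \right)} \left(-4\right) \left(-2\right) = \left(-5\right) \left(-4\right) \left(-2\right) = 20 \left(-2\right) = -40$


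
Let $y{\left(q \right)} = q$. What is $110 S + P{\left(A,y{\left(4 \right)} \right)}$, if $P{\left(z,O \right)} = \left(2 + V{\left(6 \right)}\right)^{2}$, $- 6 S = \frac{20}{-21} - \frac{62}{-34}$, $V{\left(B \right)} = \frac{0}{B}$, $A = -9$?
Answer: $- \frac{12821}{1071} \approx -11.971$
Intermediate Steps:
$V{\left(B \right)} = 0$
$S = - \frac{311}{2142}$ ($S = - \frac{\frac{20}{-21} - \frac{62}{-34}}{6} = - \frac{20 \left(- \frac{1}{21}\right) - - \frac{31}{17}}{6} = - \frac{- \frac{20}{21} + \frac{31}{17}}{6} = \left(- \frac{1}{6}\right) \frac{311}{357} = - \frac{311}{2142} \approx -0.14519$)
$P{\left(z,O \right)} = 4$ ($P{\left(z,O \right)} = \left(2 + 0\right)^{2} = 2^{2} = 4$)
$110 S + P{\left(A,y{\left(4 \right)} \right)} = 110 \left(- \frac{311}{2142}\right) + 4 = - \frac{17105}{1071} + 4 = - \frac{12821}{1071}$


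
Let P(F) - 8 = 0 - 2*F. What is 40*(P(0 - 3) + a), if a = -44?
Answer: -1200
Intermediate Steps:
P(F) = 8 - 2*F (P(F) = 8 + (0 - 2*F) = 8 - 2*F)
40*(P(0 - 3) + a) = 40*((8 - 2*(0 - 3)) - 44) = 40*((8 - 2*(-3)) - 44) = 40*((8 + 6) - 44) = 40*(14 - 44) = 40*(-30) = -1200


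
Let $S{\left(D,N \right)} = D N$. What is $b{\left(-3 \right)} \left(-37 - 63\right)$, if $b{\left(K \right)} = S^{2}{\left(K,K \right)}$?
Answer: $-8100$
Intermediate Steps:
$b{\left(K \right)} = K^{4}$ ($b{\left(K \right)} = \left(K K\right)^{2} = \left(K^{2}\right)^{2} = K^{4}$)
$b{\left(-3 \right)} \left(-37 - 63\right) = \left(-3\right)^{4} \left(-37 - 63\right) = 81 \left(-100\right) = -8100$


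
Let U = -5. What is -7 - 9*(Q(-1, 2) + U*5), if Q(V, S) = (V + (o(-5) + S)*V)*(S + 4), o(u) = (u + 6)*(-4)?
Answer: 164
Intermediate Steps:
o(u) = -24 - 4*u (o(u) = (6 + u)*(-4) = -24 - 4*u)
Q(V, S) = (4 + S)*(V + V*(-4 + S)) (Q(V, S) = (V + ((-24 - 4*(-5)) + S)*V)*(S + 4) = (V + ((-24 + 20) + S)*V)*(4 + S) = (V + (-4 + S)*V)*(4 + S) = (V + V*(-4 + S))*(4 + S) = (4 + S)*(V + V*(-4 + S)))
-7 - 9*(Q(-1, 2) + U*5) = -7 - 9*(-(-12 + 2 + 2²) - 5*5) = -7 - 9*(-(-12 + 2 + 4) - 25) = -7 - 9*(-1*(-6) - 25) = -7 - 9*(6 - 25) = -7 - 9*(-19) = -7 + 171 = 164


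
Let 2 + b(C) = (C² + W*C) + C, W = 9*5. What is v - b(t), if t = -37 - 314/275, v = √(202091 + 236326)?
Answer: 22817979/75625 + 3*√48713 ≈ 963.86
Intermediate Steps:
W = 45
v = 3*√48713 (v = √438417 = 3*√48713 ≈ 662.13)
t = -10489/275 (t = -37 - 314*1/275 = -37 - 314/275 = -10489/275 ≈ -38.142)
b(C) = -2 + C² + 46*C (b(C) = -2 + ((C² + 45*C) + C) = -2 + (C² + 46*C) = -2 + C² + 46*C)
v - b(t) = 3*√48713 - (-2 + (-10489/275)² + 46*(-10489/275)) = 3*√48713 - (-2 + 110019121/75625 - 482494/275) = 3*√48713 - 1*(-22817979/75625) = 3*√48713 + 22817979/75625 = 22817979/75625 + 3*√48713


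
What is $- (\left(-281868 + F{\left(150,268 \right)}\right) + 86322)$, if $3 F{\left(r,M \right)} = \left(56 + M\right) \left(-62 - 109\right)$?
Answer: $214014$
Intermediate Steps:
$F{\left(r,M \right)} = -3192 - 57 M$ ($F{\left(r,M \right)} = \frac{\left(56 + M\right) \left(-62 - 109\right)}{3} = \frac{\left(56 + M\right) \left(-171\right)}{3} = \frac{-9576 - 171 M}{3} = -3192 - 57 M$)
$- (\left(-281868 + F{\left(150,268 \right)}\right) + 86322) = - (\left(-281868 - 18468\right) + 86322) = - (-300336 + 86322) = \left(-1\right) \left(-214014\right) = 214014$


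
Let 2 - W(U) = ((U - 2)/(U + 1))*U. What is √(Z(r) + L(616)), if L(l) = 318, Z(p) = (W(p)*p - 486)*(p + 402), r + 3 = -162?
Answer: I*√45477298851/82 ≈ 2600.7*I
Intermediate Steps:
r = -165 (r = -3 - 162 = -165)
W(U) = 2 - U*(-2 + U)/(1 + U) (W(U) = 2 - (U - 2)/(U + 1)*U = 2 - (-2 + U)/(1 + U)*U = 2 - U*(-2 + U)/(1 + U))
Z(p) = (-486 + p*(2 - p² + 4*p)/(1 + p))*(402 + p) (Z(p) = (((2 - p² + 4*p)/(1 + p))*p - 486)*(p + 402) = (p*(2 - p² + 4*p)/(1 + p) - 486)*(402 + p) = (-486 + p*(2 - p² + 4*p)/(1 + p))*(402 + p))
√(Z(r) + L(616)) = √((-195372 - 1*(-165)⁴ - 195054*(-165) - 398*(-165)³ + 1124*(-165)²)/(1 - 165) + 318) = √((-195372 - 1*741200625 + 32183910 - 398*(-4492125) + 1124*27225)/(-164) + 318) = √(-(-195372 - 741200625 + 32183910 + 1787865750 + 30600900)/164 + 318) = √(-1/164*1109254563 + 318) = √(-1109254563/164 + 318) = √(-1109202411/164) = I*√45477298851/82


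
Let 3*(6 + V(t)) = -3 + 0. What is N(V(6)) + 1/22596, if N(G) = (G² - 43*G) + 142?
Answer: 11117233/22596 ≈ 492.00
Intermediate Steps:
V(t) = -7 (V(t) = -6 + (-3 + 0)/3 = -6 + (⅓)*(-3) = -6 - 1 = -7)
N(G) = 142 + G² - 43*G
N(V(6)) + 1/22596 = (142 + (-7)² - 43*(-7)) + 1/22596 = (142 + 49 + 301) + 1/22596 = 492 + 1/22596 = 11117233/22596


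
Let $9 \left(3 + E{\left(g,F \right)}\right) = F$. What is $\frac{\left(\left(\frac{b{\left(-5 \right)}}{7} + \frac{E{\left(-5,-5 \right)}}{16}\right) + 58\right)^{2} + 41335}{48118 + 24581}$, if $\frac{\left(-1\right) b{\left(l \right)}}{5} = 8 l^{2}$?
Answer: $\frac{192788215}{288542331} \approx 0.66815$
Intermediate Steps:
$E{\left(g,F \right)} = -3 + \frac{F}{9}$
$b{\left(l \right)} = - 40 l^{2}$ ($b{\left(l \right)} = - 5 \cdot 8 l^{2} = - 40 l^{2}$)
$\frac{\left(\left(\frac{b{\left(-5 \right)}}{7} + \frac{E{\left(-5,-5 \right)}}{16}\right) + 58\right)^{2} + 41335}{48118 + 24581} = \frac{\left(\left(\frac{\left(-40\right) \left(-5\right)^{2}}{7} + \frac{-3 + \frac{1}{9} \left(-5\right)}{16}\right) + 58\right)^{2} + 41335}{48118 + 24581} = \frac{\left(\left(\left(-40\right) 25 \cdot \frac{1}{7} + \left(-3 - \frac{5}{9}\right) \frac{1}{16}\right) + 58\right)^{2} + 41335}{72699} = \left(\left(\left(\left(-1000\right) \frac{1}{7} - \frac{2}{9}\right) + 58\right)^{2} + 41335\right) \frac{1}{72699} = \left(\left(\left(- \frac{1000}{7} - \frac{2}{9}\right) + 58\right)^{2} + 41335\right) \frac{1}{72699} = \left(\left(- \frac{9014}{63} + 58\right)^{2} + 41335\right) \frac{1}{72699} = \left(\left(- \frac{5360}{63}\right)^{2} + 41335\right) \frac{1}{72699} = \left(\frac{28729600}{3969} + 41335\right) \frac{1}{72699} = \frac{192788215}{3969} \cdot \frac{1}{72699} = \frac{192788215}{288542331}$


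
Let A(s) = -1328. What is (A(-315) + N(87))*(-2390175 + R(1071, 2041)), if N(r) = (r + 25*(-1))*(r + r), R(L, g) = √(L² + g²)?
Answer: -22611055500 + 9460*√5312722 ≈ -2.2589e+10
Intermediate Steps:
N(r) = 2*r*(-25 + r) (N(r) = (r - 25)*(2*r) = (-25 + r)*(2*r) = 2*r*(-25 + r))
(A(-315) + N(87))*(-2390175 + R(1071, 2041)) = (-1328 + 2*87*(-25 + 87))*(-2390175 + √(1071² + 2041²)) = (-1328 + 2*87*62)*(-2390175 + √(1147041 + 4165681)) = (-1328 + 10788)*(-2390175 + √5312722) = 9460*(-2390175 + √5312722) = -22611055500 + 9460*√5312722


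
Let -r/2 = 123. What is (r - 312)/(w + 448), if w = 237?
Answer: -558/685 ≈ -0.81460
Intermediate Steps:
r = -246 (r = -2*123 = -246)
(r - 312)/(w + 448) = (-246 - 312)/(237 + 448) = -558/685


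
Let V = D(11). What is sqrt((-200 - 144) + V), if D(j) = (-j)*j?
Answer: I*sqrt(465) ≈ 21.564*I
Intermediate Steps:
D(j) = -j**2
V = -121 (V = -1*11**2 = -1*121 = -121)
sqrt((-200 - 144) + V) = sqrt((-200 - 144) - 121) = sqrt(-344 - 121) = sqrt(-465) = I*sqrt(465)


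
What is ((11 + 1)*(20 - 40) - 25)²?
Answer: 70225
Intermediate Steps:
((11 + 1)*(20 - 40) - 25)² = (12*(-20) - 25)² = (-240 - 25)² = (-265)² = 70225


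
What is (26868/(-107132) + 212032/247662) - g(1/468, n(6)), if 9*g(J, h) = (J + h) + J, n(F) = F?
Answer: -47961786251/776076367482 ≈ -0.061800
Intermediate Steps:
g(J, h) = h/9 + 2*J/9 (g(J, h) = ((J + h) + J)/9 = (h + 2*J)/9 = h/9 + 2*J/9)
(26868/(-107132) + 212032/247662) - g(1/468, n(6)) = (26868/(-107132) + 212032/247662) - ((1/9)*6 + (2/9)/468) = (26868*(-1/107132) + 212032*(1/247662)) - (2/3 + (2/9)*(1/468)) = (-6717/26783 + 106016/123831) - (2/3 + 1/2106) = 2007653701/3316565673 - 1*1405/2106 = 2007653701/3316565673 - 1405/2106 = -47961786251/776076367482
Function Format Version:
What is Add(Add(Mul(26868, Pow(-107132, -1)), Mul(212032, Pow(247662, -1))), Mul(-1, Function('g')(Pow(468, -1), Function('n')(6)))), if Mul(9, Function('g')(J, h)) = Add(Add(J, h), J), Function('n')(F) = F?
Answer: Rational(-47961786251, 776076367482) ≈ -0.061800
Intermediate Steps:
Function('g')(J, h) = Add(Mul(Rational(1, 9), h), Mul(Rational(2, 9), J)) (Function('g')(J, h) = Mul(Rational(1, 9), Add(Add(J, h), J)) = Mul(Rational(1, 9), Add(h, Mul(2, J))) = Add(Mul(Rational(1, 9), h), Mul(Rational(2, 9), J)))
Add(Add(Mul(26868, Pow(-107132, -1)), Mul(212032, Pow(247662, -1))), Mul(-1, Function('g')(Pow(468, -1), Function('n')(6)))) = Add(Add(Mul(26868, Pow(-107132, -1)), Mul(212032, Pow(247662, -1))), Mul(-1, Add(Mul(Rational(1, 9), 6), Mul(Rational(2, 9), Pow(468, -1))))) = Add(Add(Mul(26868, Rational(-1, 107132)), Mul(212032, Rational(1, 247662))), Mul(-1, Add(Rational(2, 3), Mul(Rational(2, 9), Rational(1, 468))))) = Add(Add(Rational(-6717, 26783), Rational(106016, 123831)), Mul(-1, Add(Rational(2, 3), Rational(1, 2106)))) = Add(Rational(2007653701, 3316565673), Mul(-1, Rational(1405, 2106))) = Add(Rational(2007653701, 3316565673), Rational(-1405, 2106)) = Rational(-47961786251, 776076367482)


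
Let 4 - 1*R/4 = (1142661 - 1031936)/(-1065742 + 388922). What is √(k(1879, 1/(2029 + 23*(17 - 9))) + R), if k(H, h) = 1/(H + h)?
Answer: √44591133813210870693/1636262718 ≈ 4.0810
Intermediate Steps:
R = 13107/787 (R = 16 - 4*(1142661 - 1031936)/(-1065742 + 388922) = 16 - 442900/(-676820) = 16 - 442900*(-1)/676820 = 16 - 4*(-515/3148) = 16 + 515/787 = 13107/787 ≈ 16.654)
√(k(1879, 1/(2029 + 23*(17 - 9))) + R) = √(1/(1879 + 1/(2029 + 23*(17 - 9))) + 13107/787) = √(1/(1879 + 1/(2029 + 23*8)) + 13107/787) = √(1/(1879 + 1/(2029 + 184)) + 13107/787) = √(1/(1879 + 1/2213) + 13107/787) = √(1/(4158228/2213) + 13107/787) = √(2213/4158228 + 13107/787) = √(54503636027/3272525436) = √44591133813210870693/1636262718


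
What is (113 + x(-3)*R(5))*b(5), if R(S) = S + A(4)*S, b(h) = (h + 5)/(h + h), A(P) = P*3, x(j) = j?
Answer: -82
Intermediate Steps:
A(P) = 3*P
b(h) = (5 + h)/(2*h) (b(h) = (5 + h)/((2*h)) = (5 + h)*(1/(2*h)) = (5 + h)/(2*h))
R(S) = 13*S (R(S) = S + (3*4)*S = S + 12*S = 13*S)
(113 + x(-3)*R(5))*b(5) = (113 - 39*5)*((½)*(5 + 5)/5) = (113 - 3*65)*((½)*(⅕)*10) = (113 - 195)*1 = -82*1 = -82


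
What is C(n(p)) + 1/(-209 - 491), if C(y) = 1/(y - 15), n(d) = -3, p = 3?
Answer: -359/6300 ≈ -0.056984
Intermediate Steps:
C(y) = 1/(-15 + y)
C(n(p)) + 1/(-209 - 491) = 1/(-15 - 3) + 1/(-209 - 491) = 1/(-18) + 1/(-700) = -1/18 - 1/700 = -359/6300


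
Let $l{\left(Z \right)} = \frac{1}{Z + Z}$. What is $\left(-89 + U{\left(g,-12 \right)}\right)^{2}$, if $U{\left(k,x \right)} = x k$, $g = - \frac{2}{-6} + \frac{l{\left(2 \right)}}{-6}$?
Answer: $\frac{34225}{4} \approx 8556.3$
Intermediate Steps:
$l{\left(Z \right)} = \frac{1}{2 Z}$
$g = \frac{7}{24}$ ($g = - \frac{2}{-6} + \frac{\frac{1}{2} \cdot \frac{1}{2}}{-6} = \left(-2\right) \left(- \frac{1}{6}\right) + \frac{1}{2} \cdot \frac{1}{2} \left(- \frac{1}{6}\right) = \frac{1}{3} + \frac{1}{4} \left(- \frac{1}{6}\right) = \frac{1}{3} - \frac{1}{24} = \frac{7}{24} \approx 0.29167$)
$U{\left(k,x \right)} = k x$
$\left(-89 + U{\left(g,-12 \right)}\right)^{2} = \left(-89 + \frac{7}{24} \left(-12\right)\right)^{2} = \left(-89 - \frac{7}{2}\right)^{2} = \left(- \frac{185}{2}\right)^{2} = \frac{34225}{4}$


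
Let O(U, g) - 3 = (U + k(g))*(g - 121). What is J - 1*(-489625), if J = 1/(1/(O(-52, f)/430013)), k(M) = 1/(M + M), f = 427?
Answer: 89902757365385/183615551 ≈ 4.8963e+5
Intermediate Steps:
k(M) = 1/(2*M)
O(U, g) = 3 + (-121 + g)*(U + 1/(2*g)) (O(U, g) = 3 + (U + 1/(2*g))*(g - 121) = 3 + (U + 1/(2*g))*(-121 + g) = 3 + (-121 + g)*(U + 1/(2*g)))
J = -6792990/183615551 (J = 1/(1/((7/2 - 121*(-52) - 121/2/427 - 52*427)/430013)) = 1/(1/((7/2 + 6292 - 121/2*1/427 - 22204)*(1/430013))) = 1/(1/((7/2 + 6292 - 121/854 - 22204)*(1/430013))) = 1/(1/(-6792990/427*1/430013)) = 1/(1/(-6792990/183615551)) = 1/(-183615551/6792990) = -6792990/183615551 ≈ -0.036996)
J - 1*(-489625) = -6792990/183615551 - 1*(-489625) = -6792990/183615551 + 489625 = 89902757365385/183615551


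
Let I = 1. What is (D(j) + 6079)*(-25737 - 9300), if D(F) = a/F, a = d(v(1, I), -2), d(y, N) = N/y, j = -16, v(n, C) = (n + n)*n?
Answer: -3407873805/16 ≈ -2.1299e+8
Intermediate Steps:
v(n, C) = 2*n² (v(n, C) = (2*n)*n = 2*n²)
a = -1 (a = -2/(2*1²) = -2/(2*1) = -2/2 = -2*½ = -1)
D(F) = -1/F
(D(j) + 6079)*(-25737 - 9300) = (-1/(-16) + 6079)*(-25737 - 9300) = (-1*(-1/16) + 6079)*(-35037) = (1/16 + 6079)*(-35037) = (97265/16)*(-35037) = -3407873805/16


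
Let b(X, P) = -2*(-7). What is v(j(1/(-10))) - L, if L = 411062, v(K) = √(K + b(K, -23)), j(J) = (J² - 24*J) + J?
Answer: -411062 + √1631/10 ≈ -4.1106e+5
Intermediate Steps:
b(X, P) = 14
j(J) = J² - 23*J
v(K) = √(14 + K) (v(K) = √(K + 14) = √(14 + K))
v(j(1/(-10))) - L = √(14 + (-23 + 1/(-10))/(-10)) - 1*411062 = √(14 - (-23 - ⅒)/10) - 411062 = √(14 - ⅒*(-231/10)) - 411062 = √(14 + 231/100) - 411062 = √(1631/100) - 411062 = √1631/10 - 411062 = -411062 + √1631/10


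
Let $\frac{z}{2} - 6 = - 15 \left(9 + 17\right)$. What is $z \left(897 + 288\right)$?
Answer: $-910080$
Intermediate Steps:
$z = -768$ ($z = 12 + 2 \left(- 15 \left(9 + 17\right)\right) = 12 + 2 \left(\left(-15\right) 26\right) = 12 + 2 \left(-390\right) = 12 - 780 = -768$)
$z \left(897 + 288\right) = - 768 \left(897 + 288\right) = \left(-768\right) 1185 = -910080$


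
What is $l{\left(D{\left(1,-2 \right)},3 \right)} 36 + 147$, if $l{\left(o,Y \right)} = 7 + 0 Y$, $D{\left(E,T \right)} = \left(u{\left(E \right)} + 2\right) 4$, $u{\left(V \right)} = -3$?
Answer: $399$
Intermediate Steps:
$D{\left(E,T \right)} = -4$ ($D{\left(E,T \right)} = \left(-3 + 2\right) 4 = \left(-1\right) 4 = -4$)
$l{\left(o,Y \right)} = 7$ ($l{\left(o,Y \right)} = 7 + 0 = 7$)
$l{\left(D{\left(1,-2 \right)},3 \right)} 36 + 147 = 7 \cdot 36 + 147 = 252 + 147 = 399$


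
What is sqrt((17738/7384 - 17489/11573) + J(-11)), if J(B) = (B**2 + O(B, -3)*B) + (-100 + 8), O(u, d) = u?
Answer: sqrt(13661614572931)/300898 ≈ 12.284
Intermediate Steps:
J(B) = -92 + 2*B**2 (J(B) = (B**2 + B*B) + (-100 + 8) = (B**2 + B**2) - 92 = 2*B**2 - 92 = -92 + 2*B**2)
sqrt((17738/7384 - 17489/11573) + J(-11)) = sqrt((17738/7384 - 17489/11573) + (-92 + 2*(-11)**2)) = sqrt((17738*(1/7384) - 17489*1/11573) + (-92 + 2*121)) = sqrt((8869/3692 - 17489/11573) + (-92 + 242)) = sqrt(536219/601796 + 150) = sqrt(90805619/601796) = sqrt(13661614572931)/300898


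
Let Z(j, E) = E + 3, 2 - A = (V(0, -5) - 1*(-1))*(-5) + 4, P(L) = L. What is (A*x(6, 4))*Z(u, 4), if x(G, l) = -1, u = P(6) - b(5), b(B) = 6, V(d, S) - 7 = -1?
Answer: -231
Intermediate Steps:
V(d, S) = 6 (V(d, S) = 7 - 1 = 6)
u = 0 (u = 6 - 1*6 = 6 - 6 = 0)
A = 33 (A = 2 - ((6 - 1*(-1))*(-5) + 4) = 2 - ((6 + 1)*(-5) + 4) = 2 - (7*(-5) + 4) = 2 - (-35 + 4) = 2 - 1*(-31) = 2 + 31 = 33)
Z(j, E) = 3 + E
(A*x(6, 4))*Z(u, 4) = (33*(-1))*(3 + 4) = -33*7 = -231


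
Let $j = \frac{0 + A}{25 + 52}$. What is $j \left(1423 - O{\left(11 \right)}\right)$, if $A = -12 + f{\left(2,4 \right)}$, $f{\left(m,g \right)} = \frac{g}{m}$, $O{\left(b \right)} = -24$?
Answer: $- \frac{14470}{77} \approx -187.92$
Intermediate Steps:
$A = -10$ ($A = -12 + \frac{4}{2} = -12 + 4 \cdot \frac{1}{2} = -12 + 2 = -10$)
$j = - \frac{10}{77}$ ($j = \frac{0 - 10}{25 + 52} = - \frac{10}{77} \approx -0.12987$)
$j \left(1423 - O{\left(11 \right)}\right) = - \frac{10 \left(1423 - -24\right)}{77} = - \frac{10 \left(1423 + 24\right)}{77} = \left(- \frac{10}{77}\right) 1447 = - \frac{14470}{77}$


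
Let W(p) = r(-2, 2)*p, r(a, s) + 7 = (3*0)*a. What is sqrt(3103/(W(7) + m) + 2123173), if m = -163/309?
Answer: sqrt(124314701006890)/7652 ≈ 1457.1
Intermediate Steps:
r(a, s) = -7 (r(a, s) = -7 + (3*0)*a = -7 + 0*a = -7 + 0 = -7)
W(p) = -7*p
m = -163/309 (m = -163*1/309 = -163/309 ≈ -0.52751)
sqrt(3103/(W(7) + m) + 2123173) = sqrt(3103/(-7*7 - 163/309) + 2123173) = sqrt(3103/(-49 - 163/309) + 2123173) = sqrt(3103/(-15304/309) + 2123173) = sqrt(3103*(-309/15304) + 2123173) = sqrt(-958827/15304 + 2123173) = sqrt(32492080765/15304) = sqrt(124314701006890)/7652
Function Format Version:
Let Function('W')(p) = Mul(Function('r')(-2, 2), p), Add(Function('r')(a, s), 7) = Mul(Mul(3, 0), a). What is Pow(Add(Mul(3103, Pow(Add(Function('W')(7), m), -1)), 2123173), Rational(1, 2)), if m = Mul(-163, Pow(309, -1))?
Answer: Mul(Rational(1, 7652), Pow(124314701006890, Rational(1, 2))) ≈ 1457.1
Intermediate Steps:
Function('r')(a, s) = -7 (Function('r')(a, s) = Add(-7, Mul(Mul(3, 0), a)) = Add(-7, Mul(0, a)) = Add(-7, 0) = -7)
Function('W')(p) = Mul(-7, p)
m = Rational(-163, 309) (m = Mul(-163, Rational(1, 309)) = Rational(-163, 309) ≈ -0.52751)
Pow(Add(Mul(3103, Pow(Add(Function('W')(7), m), -1)), 2123173), Rational(1, 2)) = Pow(Add(Mul(3103, Pow(Add(Mul(-7, 7), Rational(-163, 309)), -1)), 2123173), Rational(1, 2)) = Pow(Add(Mul(3103, Pow(Add(-49, Rational(-163, 309)), -1)), 2123173), Rational(1, 2)) = Pow(Add(Mul(3103, Pow(Rational(-15304, 309), -1)), 2123173), Rational(1, 2)) = Pow(Add(Mul(3103, Rational(-309, 15304)), 2123173), Rational(1, 2)) = Pow(Add(Rational(-958827, 15304), 2123173), Rational(1, 2)) = Pow(Rational(32492080765, 15304), Rational(1, 2)) = Mul(Rational(1, 7652), Pow(124314701006890, Rational(1, 2)))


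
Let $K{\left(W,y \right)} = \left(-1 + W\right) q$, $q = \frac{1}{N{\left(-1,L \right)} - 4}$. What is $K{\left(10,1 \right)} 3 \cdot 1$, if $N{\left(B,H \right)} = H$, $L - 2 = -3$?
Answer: $- \frac{27}{5} \approx -5.4$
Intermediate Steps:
$L = -1$ ($L = 2 - 3 = -1$)
$q = - \frac{1}{5}$ ($q = \frac{1}{-1 - 4} = \frac{1}{-5} = - \frac{1}{5} \approx -0.2$)
$K{\left(W,y \right)} = \frac{1}{5} - \frac{W}{5}$ ($K{\left(W,y \right)} = \left(-1 + W\right) \left(- \frac{1}{5}\right) = \frac{1}{5} - \frac{W}{5}$)
$K{\left(10,1 \right)} 3 \cdot 1 = \left(\frac{1}{5} - 2\right) 3 \cdot 1 = \left(- \frac{9}{5}\right) 3 \cdot 1 = \left(- \frac{27}{5}\right) 1 = - \frac{27}{5}$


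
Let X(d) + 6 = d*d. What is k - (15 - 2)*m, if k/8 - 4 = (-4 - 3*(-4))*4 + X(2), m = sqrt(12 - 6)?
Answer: 272 - 13*sqrt(6) ≈ 240.16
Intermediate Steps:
X(d) = -6 + d**2 (X(d) = -6 + d*d = -6 + d**2)
m = sqrt(6) ≈ 2.4495
k = 272 (k = 32 + 8*((-4 - 3*(-4))*4 + (-6 + 2**2)) = 32 + 8*((-4 + 12)*4 + (-6 + 4)) = 32 + 8*(8*4 - 2) = 32 + 8*(32 - 2) = 32 + 8*30 = 32 + 240 = 272)
k - (15 - 2)*m = 272 - (15 - 2)*sqrt(6) = 272 - 13*sqrt(6)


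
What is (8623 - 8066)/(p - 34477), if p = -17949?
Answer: -557/52426 ≈ -0.010624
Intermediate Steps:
(8623 - 8066)/(p - 34477) = (8623 - 8066)/(-17949 - 34477) = 557/(-52426) = 557*(-1/52426) = -557/52426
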